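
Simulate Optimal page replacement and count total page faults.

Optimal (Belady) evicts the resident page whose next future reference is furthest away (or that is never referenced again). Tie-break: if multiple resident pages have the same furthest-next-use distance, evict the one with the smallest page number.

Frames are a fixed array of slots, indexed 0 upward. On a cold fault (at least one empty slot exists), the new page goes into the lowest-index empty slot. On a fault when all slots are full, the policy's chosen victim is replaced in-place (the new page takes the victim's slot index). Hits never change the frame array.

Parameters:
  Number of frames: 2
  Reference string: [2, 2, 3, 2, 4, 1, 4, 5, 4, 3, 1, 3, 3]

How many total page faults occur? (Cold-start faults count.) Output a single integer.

Answer: 7

Derivation:
Step 0: ref 2 → FAULT, frames=[2,-]
Step 1: ref 2 → HIT, frames=[2,-]
Step 2: ref 3 → FAULT, frames=[2,3]
Step 3: ref 2 → HIT, frames=[2,3]
Step 4: ref 4 → FAULT (evict 2), frames=[4,3]
Step 5: ref 1 → FAULT (evict 3), frames=[4,1]
Step 6: ref 4 → HIT, frames=[4,1]
Step 7: ref 5 → FAULT (evict 1), frames=[4,5]
Step 8: ref 4 → HIT, frames=[4,5]
Step 9: ref 3 → FAULT (evict 4), frames=[3,5]
Step 10: ref 1 → FAULT (evict 5), frames=[3,1]
Step 11: ref 3 → HIT, frames=[3,1]
Step 12: ref 3 → HIT, frames=[3,1]
Total faults: 7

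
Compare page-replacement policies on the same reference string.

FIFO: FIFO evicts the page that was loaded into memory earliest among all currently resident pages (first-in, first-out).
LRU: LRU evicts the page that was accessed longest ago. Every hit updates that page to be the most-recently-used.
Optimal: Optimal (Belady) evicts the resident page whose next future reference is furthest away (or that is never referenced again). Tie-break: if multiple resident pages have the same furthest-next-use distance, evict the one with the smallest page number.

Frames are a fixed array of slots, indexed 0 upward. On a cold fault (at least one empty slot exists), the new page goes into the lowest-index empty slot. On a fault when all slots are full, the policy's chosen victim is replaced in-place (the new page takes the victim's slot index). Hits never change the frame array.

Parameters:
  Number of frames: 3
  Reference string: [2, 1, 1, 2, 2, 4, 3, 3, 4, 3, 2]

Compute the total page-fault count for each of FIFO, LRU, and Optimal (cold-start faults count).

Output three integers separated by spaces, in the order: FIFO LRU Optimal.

--- FIFO ---
  step 0: ref 2 -> FAULT, frames=[2,-,-] (faults so far: 1)
  step 1: ref 1 -> FAULT, frames=[2,1,-] (faults so far: 2)
  step 2: ref 1 -> HIT, frames=[2,1,-] (faults so far: 2)
  step 3: ref 2 -> HIT, frames=[2,1,-] (faults so far: 2)
  step 4: ref 2 -> HIT, frames=[2,1,-] (faults so far: 2)
  step 5: ref 4 -> FAULT, frames=[2,1,4] (faults so far: 3)
  step 6: ref 3 -> FAULT, evict 2, frames=[3,1,4] (faults so far: 4)
  step 7: ref 3 -> HIT, frames=[3,1,4] (faults so far: 4)
  step 8: ref 4 -> HIT, frames=[3,1,4] (faults so far: 4)
  step 9: ref 3 -> HIT, frames=[3,1,4] (faults so far: 4)
  step 10: ref 2 -> FAULT, evict 1, frames=[3,2,4] (faults so far: 5)
  FIFO total faults: 5
--- LRU ---
  step 0: ref 2 -> FAULT, frames=[2,-,-] (faults so far: 1)
  step 1: ref 1 -> FAULT, frames=[2,1,-] (faults so far: 2)
  step 2: ref 1 -> HIT, frames=[2,1,-] (faults so far: 2)
  step 3: ref 2 -> HIT, frames=[2,1,-] (faults so far: 2)
  step 4: ref 2 -> HIT, frames=[2,1,-] (faults so far: 2)
  step 5: ref 4 -> FAULT, frames=[2,1,4] (faults so far: 3)
  step 6: ref 3 -> FAULT, evict 1, frames=[2,3,4] (faults so far: 4)
  step 7: ref 3 -> HIT, frames=[2,3,4] (faults so far: 4)
  step 8: ref 4 -> HIT, frames=[2,3,4] (faults so far: 4)
  step 9: ref 3 -> HIT, frames=[2,3,4] (faults so far: 4)
  step 10: ref 2 -> HIT, frames=[2,3,4] (faults so far: 4)
  LRU total faults: 4
--- Optimal ---
  step 0: ref 2 -> FAULT, frames=[2,-,-] (faults so far: 1)
  step 1: ref 1 -> FAULT, frames=[2,1,-] (faults so far: 2)
  step 2: ref 1 -> HIT, frames=[2,1,-] (faults so far: 2)
  step 3: ref 2 -> HIT, frames=[2,1,-] (faults so far: 2)
  step 4: ref 2 -> HIT, frames=[2,1,-] (faults so far: 2)
  step 5: ref 4 -> FAULT, frames=[2,1,4] (faults so far: 3)
  step 6: ref 3 -> FAULT, evict 1, frames=[2,3,4] (faults so far: 4)
  step 7: ref 3 -> HIT, frames=[2,3,4] (faults so far: 4)
  step 8: ref 4 -> HIT, frames=[2,3,4] (faults so far: 4)
  step 9: ref 3 -> HIT, frames=[2,3,4] (faults so far: 4)
  step 10: ref 2 -> HIT, frames=[2,3,4] (faults so far: 4)
  Optimal total faults: 4

Answer: 5 4 4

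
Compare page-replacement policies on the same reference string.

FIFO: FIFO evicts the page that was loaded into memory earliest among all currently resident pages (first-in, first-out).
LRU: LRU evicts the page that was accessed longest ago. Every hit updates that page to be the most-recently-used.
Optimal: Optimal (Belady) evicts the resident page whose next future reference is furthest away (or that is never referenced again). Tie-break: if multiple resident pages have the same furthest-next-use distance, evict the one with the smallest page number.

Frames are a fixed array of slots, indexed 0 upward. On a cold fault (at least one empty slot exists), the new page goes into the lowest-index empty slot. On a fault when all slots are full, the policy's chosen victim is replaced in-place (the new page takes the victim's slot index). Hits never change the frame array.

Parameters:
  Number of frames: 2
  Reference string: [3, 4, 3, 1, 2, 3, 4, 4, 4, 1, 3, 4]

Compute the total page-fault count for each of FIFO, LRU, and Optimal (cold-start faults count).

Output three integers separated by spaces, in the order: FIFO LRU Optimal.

--- FIFO ---
  step 0: ref 3 -> FAULT, frames=[3,-] (faults so far: 1)
  step 1: ref 4 -> FAULT, frames=[3,4] (faults so far: 2)
  step 2: ref 3 -> HIT, frames=[3,4] (faults so far: 2)
  step 3: ref 1 -> FAULT, evict 3, frames=[1,4] (faults so far: 3)
  step 4: ref 2 -> FAULT, evict 4, frames=[1,2] (faults so far: 4)
  step 5: ref 3 -> FAULT, evict 1, frames=[3,2] (faults so far: 5)
  step 6: ref 4 -> FAULT, evict 2, frames=[3,4] (faults so far: 6)
  step 7: ref 4 -> HIT, frames=[3,4] (faults so far: 6)
  step 8: ref 4 -> HIT, frames=[3,4] (faults so far: 6)
  step 9: ref 1 -> FAULT, evict 3, frames=[1,4] (faults so far: 7)
  step 10: ref 3 -> FAULT, evict 4, frames=[1,3] (faults so far: 8)
  step 11: ref 4 -> FAULT, evict 1, frames=[4,3] (faults so far: 9)
  FIFO total faults: 9
--- LRU ---
  step 0: ref 3 -> FAULT, frames=[3,-] (faults so far: 1)
  step 1: ref 4 -> FAULT, frames=[3,4] (faults so far: 2)
  step 2: ref 3 -> HIT, frames=[3,4] (faults so far: 2)
  step 3: ref 1 -> FAULT, evict 4, frames=[3,1] (faults so far: 3)
  step 4: ref 2 -> FAULT, evict 3, frames=[2,1] (faults so far: 4)
  step 5: ref 3 -> FAULT, evict 1, frames=[2,3] (faults so far: 5)
  step 6: ref 4 -> FAULT, evict 2, frames=[4,3] (faults so far: 6)
  step 7: ref 4 -> HIT, frames=[4,3] (faults so far: 6)
  step 8: ref 4 -> HIT, frames=[4,3] (faults so far: 6)
  step 9: ref 1 -> FAULT, evict 3, frames=[4,1] (faults so far: 7)
  step 10: ref 3 -> FAULT, evict 4, frames=[3,1] (faults so far: 8)
  step 11: ref 4 -> FAULT, evict 1, frames=[3,4] (faults so far: 9)
  LRU total faults: 9
--- Optimal ---
  step 0: ref 3 -> FAULT, frames=[3,-] (faults so far: 1)
  step 1: ref 4 -> FAULT, frames=[3,4] (faults so far: 2)
  step 2: ref 3 -> HIT, frames=[3,4] (faults so far: 2)
  step 3: ref 1 -> FAULT, evict 4, frames=[3,1] (faults so far: 3)
  step 4: ref 2 -> FAULT, evict 1, frames=[3,2] (faults so far: 4)
  step 5: ref 3 -> HIT, frames=[3,2] (faults so far: 4)
  step 6: ref 4 -> FAULT, evict 2, frames=[3,4] (faults so far: 5)
  step 7: ref 4 -> HIT, frames=[3,4] (faults so far: 5)
  step 8: ref 4 -> HIT, frames=[3,4] (faults so far: 5)
  step 9: ref 1 -> FAULT, evict 4, frames=[3,1] (faults so far: 6)
  step 10: ref 3 -> HIT, frames=[3,1] (faults so far: 6)
  step 11: ref 4 -> FAULT, evict 1, frames=[3,4] (faults so far: 7)
  Optimal total faults: 7

Answer: 9 9 7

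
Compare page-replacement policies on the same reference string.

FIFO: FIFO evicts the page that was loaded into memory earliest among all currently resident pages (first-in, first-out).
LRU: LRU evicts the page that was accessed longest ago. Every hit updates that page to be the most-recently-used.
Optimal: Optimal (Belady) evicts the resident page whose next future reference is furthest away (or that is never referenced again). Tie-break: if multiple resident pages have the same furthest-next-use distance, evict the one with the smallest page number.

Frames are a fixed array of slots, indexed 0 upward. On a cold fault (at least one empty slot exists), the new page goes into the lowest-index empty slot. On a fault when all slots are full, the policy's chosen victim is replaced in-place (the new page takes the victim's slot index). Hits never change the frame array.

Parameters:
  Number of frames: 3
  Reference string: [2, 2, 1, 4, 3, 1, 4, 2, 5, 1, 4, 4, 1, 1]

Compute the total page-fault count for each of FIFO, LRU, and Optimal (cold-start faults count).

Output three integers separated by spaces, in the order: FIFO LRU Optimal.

Answer: 8 8 6

Derivation:
--- FIFO ---
  step 0: ref 2 -> FAULT, frames=[2,-,-] (faults so far: 1)
  step 1: ref 2 -> HIT, frames=[2,-,-] (faults so far: 1)
  step 2: ref 1 -> FAULT, frames=[2,1,-] (faults so far: 2)
  step 3: ref 4 -> FAULT, frames=[2,1,4] (faults so far: 3)
  step 4: ref 3 -> FAULT, evict 2, frames=[3,1,4] (faults so far: 4)
  step 5: ref 1 -> HIT, frames=[3,1,4] (faults so far: 4)
  step 6: ref 4 -> HIT, frames=[3,1,4] (faults so far: 4)
  step 7: ref 2 -> FAULT, evict 1, frames=[3,2,4] (faults so far: 5)
  step 8: ref 5 -> FAULT, evict 4, frames=[3,2,5] (faults so far: 6)
  step 9: ref 1 -> FAULT, evict 3, frames=[1,2,5] (faults so far: 7)
  step 10: ref 4 -> FAULT, evict 2, frames=[1,4,5] (faults so far: 8)
  step 11: ref 4 -> HIT, frames=[1,4,5] (faults so far: 8)
  step 12: ref 1 -> HIT, frames=[1,4,5] (faults so far: 8)
  step 13: ref 1 -> HIT, frames=[1,4,5] (faults so far: 8)
  FIFO total faults: 8
--- LRU ---
  step 0: ref 2 -> FAULT, frames=[2,-,-] (faults so far: 1)
  step 1: ref 2 -> HIT, frames=[2,-,-] (faults so far: 1)
  step 2: ref 1 -> FAULT, frames=[2,1,-] (faults so far: 2)
  step 3: ref 4 -> FAULT, frames=[2,1,4] (faults so far: 3)
  step 4: ref 3 -> FAULT, evict 2, frames=[3,1,4] (faults so far: 4)
  step 5: ref 1 -> HIT, frames=[3,1,4] (faults so far: 4)
  step 6: ref 4 -> HIT, frames=[3,1,4] (faults so far: 4)
  step 7: ref 2 -> FAULT, evict 3, frames=[2,1,4] (faults so far: 5)
  step 8: ref 5 -> FAULT, evict 1, frames=[2,5,4] (faults so far: 6)
  step 9: ref 1 -> FAULT, evict 4, frames=[2,5,1] (faults so far: 7)
  step 10: ref 4 -> FAULT, evict 2, frames=[4,5,1] (faults so far: 8)
  step 11: ref 4 -> HIT, frames=[4,5,1] (faults so far: 8)
  step 12: ref 1 -> HIT, frames=[4,5,1] (faults so far: 8)
  step 13: ref 1 -> HIT, frames=[4,5,1] (faults so far: 8)
  LRU total faults: 8
--- Optimal ---
  step 0: ref 2 -> FAULT, frames=[2,-,-] (faults so far: 1)
  step 1: ref 2 -> HIT, frames=[2,-,-] (faults so far: 1)
  step 2: ref 1 -> FAULT, frames=[2,1,-] (faults so far: 2)
  step 3: ref 4 -> FAULT, frames=[2,1,4] (faults so far: 3)
  step 4: ref 3 -> FAULT, evict 2, frames=[3,1,4] (faults so far: 4)
  step 5: ref 1 -> HIT, frames=[3,1,4] (faults so far: 4)
  step 6: ref 4 -> HIT, frames=[3,1,4] (faults so far: 4)
  step 7: ref 2 -> FAULT, evict 3, frames=[2,1,4] (faults so far: 5)
  step 8: ref 5 -> FAULT, evict 2, frames=[5,1,4] (faults so far: 6)
  step 9: ref 1 -> HIT, frames=[5,1,4] (faults so far: 6)
  step 10: ref 4 -> HIT, frames=[5,1,4] (faults so far: 6)
  step 11: ref 4 -> HIT, frames=[5,1,4] (faults so far: 6)
  step 12: ref 1 -> HIT, frames=[5,1,4] (faults so far: 6)
  step 13: ref 1 -> HIT, frames=[5,1,4] (faults so far: 6)
  Optimal total faults: 6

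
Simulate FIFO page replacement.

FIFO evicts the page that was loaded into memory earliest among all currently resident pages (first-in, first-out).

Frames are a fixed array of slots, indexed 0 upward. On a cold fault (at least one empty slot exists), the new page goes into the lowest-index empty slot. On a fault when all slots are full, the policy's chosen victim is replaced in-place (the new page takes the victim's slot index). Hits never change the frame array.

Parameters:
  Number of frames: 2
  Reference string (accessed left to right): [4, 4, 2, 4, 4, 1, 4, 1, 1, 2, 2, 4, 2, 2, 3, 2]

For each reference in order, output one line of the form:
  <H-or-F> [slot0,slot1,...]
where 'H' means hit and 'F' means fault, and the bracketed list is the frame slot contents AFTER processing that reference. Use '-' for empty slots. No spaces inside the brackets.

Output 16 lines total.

F [4,-]
H [4,-]
F [4,2]
H [4,2]
H [4,2]
F [1,2]
F [1,4]
H [1,4]
H [1,4]
F [2,4]
H [2,4]
H [2,4]
H [2,4]
H [2,4]
F [2,3]
H [2,3]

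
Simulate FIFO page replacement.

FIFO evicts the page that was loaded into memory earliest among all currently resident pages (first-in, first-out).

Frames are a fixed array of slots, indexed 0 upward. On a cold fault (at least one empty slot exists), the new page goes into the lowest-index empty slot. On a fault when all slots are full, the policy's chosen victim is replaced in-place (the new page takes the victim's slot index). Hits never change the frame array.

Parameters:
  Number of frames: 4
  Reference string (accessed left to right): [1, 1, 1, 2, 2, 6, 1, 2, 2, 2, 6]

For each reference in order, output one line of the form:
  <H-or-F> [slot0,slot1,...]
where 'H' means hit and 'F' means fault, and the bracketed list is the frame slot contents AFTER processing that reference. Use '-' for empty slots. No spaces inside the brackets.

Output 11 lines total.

F [1,-,-,-]
H [1,-,-,-]
H [1,-,-,-]
F [1,2,-,-]
H [1,2,-,-]
F [1,2,6,-]
H [1,2,6,-]
H [1,2,6,-]
H [1,2,6,-]
H [1,2,6,-]
H [1,2,6,-]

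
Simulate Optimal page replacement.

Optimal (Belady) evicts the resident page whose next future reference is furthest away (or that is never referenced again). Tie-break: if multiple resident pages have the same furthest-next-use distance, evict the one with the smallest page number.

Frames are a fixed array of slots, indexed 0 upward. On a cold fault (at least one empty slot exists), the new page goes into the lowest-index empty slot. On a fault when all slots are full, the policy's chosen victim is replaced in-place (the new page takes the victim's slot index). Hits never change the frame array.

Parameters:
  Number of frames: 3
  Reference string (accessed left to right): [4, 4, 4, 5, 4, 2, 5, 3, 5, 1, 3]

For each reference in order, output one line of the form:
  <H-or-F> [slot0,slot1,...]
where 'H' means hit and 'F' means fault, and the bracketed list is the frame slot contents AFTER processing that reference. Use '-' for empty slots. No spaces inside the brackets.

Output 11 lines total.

F [4,-,-]
H [4,-,-]
H [4,-,-]
F [4,5,-]
H [4,5,-]
F [4,5,2]
H [4,5,2]
F [4,5,3]
H [4,5,3]
F [1,5,3]
H [1,5,3]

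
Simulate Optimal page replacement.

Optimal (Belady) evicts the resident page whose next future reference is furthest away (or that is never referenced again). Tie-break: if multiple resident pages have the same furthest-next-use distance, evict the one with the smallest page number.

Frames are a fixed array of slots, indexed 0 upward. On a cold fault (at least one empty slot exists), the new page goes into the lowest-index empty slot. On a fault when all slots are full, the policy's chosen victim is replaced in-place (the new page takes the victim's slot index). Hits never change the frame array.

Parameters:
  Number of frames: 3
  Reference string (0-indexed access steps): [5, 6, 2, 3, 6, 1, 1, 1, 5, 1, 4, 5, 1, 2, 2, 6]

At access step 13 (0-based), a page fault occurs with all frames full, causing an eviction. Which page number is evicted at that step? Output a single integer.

Step 0: ref 5 -> FAULT, frames=[5,-,-]
Step 1: ref 6 -> FAULT, frames=[5,6,-]
Step 2: ref 2 -> FAULT, frames=[5,6,2]
Step 3: ref 3 -> FAULT, evict 2, frames=[5,6,3]
Step 4: ref 6 -> HIT, frames=[5,6,3]
Step 5: ref 1 -> FAULT, evict 3, frames=[5,6,1]
Step 6: ref 1 -> HIT, frames=[5,6,1]
Step 7: ref 1 -> HIT, frames=[5,6,1]
Step 8: ref 5 -> HIT, frames=[5,6,1]
Step 9: ref 1 -> HIT, frames=[5,6,1]
Step 10: ref 4 -> FAULT, evict 6, frames=[5,4,1]
Step 11: ref 5 -> HIT, frames=[5,4,1]
Step 12: ref 1 -> HIT, frames=[5,4,1]
Step 13: ref 2 -> FAULT, evict 1, frames=[5,4,2]
At step 13: evicted page 1

Answer: 1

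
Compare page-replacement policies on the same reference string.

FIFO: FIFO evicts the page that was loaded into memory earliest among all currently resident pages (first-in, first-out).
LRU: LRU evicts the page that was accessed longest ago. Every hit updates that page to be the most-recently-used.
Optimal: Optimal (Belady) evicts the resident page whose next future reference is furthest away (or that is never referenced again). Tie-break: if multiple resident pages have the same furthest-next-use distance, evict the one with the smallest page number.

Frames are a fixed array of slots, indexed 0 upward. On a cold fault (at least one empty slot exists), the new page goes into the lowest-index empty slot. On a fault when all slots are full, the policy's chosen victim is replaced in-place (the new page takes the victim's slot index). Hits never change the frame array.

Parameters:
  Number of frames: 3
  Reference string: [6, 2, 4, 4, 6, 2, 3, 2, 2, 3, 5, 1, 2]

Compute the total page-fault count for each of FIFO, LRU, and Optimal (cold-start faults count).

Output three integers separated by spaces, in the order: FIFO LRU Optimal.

--- FIFO ---
  step 0: ref 6 -> FAULT, frames=[6,-,-] (faults so far: 1)
  step 1: ref 2 -> FAULT, frames=[6,2,-] (faults so far: 2)
  step 2: ref 4 -> FAULT, frames=[6,2,4] (faults so far: 3)
  step 3: ref 4 -> HIT, frames=[6,2,4] (faults so far: 3)
  step 4: ref 6 -> HIT, frames=[6,2,4] (faults so far: 3)
  step 5: ref 2 -> HIT, frames=[6,2,4] (faults so far: 3)
  step 6: ref 3 -> FAULT, evict 6, frames=[3,2,4] (faults so far: 4)
  step 7: ref 2 -> HIT, frames=[3,2,4] (faults so far: 4)
  step 8: ref 2 -> HIT, frames=[3,2,4] (faults so far: 4)
  step 9: ref 3 -> HIT, frames=[3,2,4] (faults so far: 4)
  step 10: ref 5 -> FAULT, evict 2, frames=[3,5,4] (faults so far: 5)
  step 11: ref 1 -> FAULT, evict 4, frames=[3,5,1] (faults so far: 6)
  step 12: ref 2 -> FAULT, evict 3, frames=[2,5,1] (faults so far: 7)
  FIFO total faults: 7
--- LRU ---
  step 0: ref 6 -> FAULT, frames=[6,-,-] (faults so far: 1)
  step 1: ref 2 -> FAULT, frames=[6,2,-] (faults so far: 2)
  step 2: ref 4 -> FAULT, frames=[6,2,4] (faults so far: 3)
  step 3: ref 4 -> HIT, frames=[6,2,4] (faults so far: 3)
  step 4: ref 6 -> HIT, frames=[6,2,4] (faults so far: 3)
  step 5: ref 2 -> HIT, frames=[6,2,4] (faults so far: 3)
  step 6: ref 3 -> FAULT, evict 4, frames=[6,2,3] (faults so far: 4)
  step 7: ref 2 -> HIT, frames=[6,2,3] (faults so far: 4)
  step 8: ref 2 -> HIT, frames=[6,2,3] (faults so far: 4)
  step 9: ref 3 -> HIT, frames=[6,2,3] (faults so far: 4)
  step 10: ref 5 -> FAULT, evict 6, frames=[5,2,3] (faults so far: 5)
  step 11: ref 1 -> FAULT, evict 2, frames=[5,1,3] (faults so far: 6)
  step 12: ref 2 -> FAULT, evict 3, frames=[5,1,2] (faults so far: 7)
  LRU total faults: 7
--- Optimal ---
  step 0: ref 6 -> FAULT, frames=[6,-,-] (faults so far: 1)
  step 1: ref 2 -> FAULT, frames=[6,2,-] (faults so far: 2)
  step 2: ref 4 -> FAULT, frames=[6,2,4] (faults so far: 3)
  step 3: ref 4 -> HIT, frames=[6,2,4] (faults so far: 3)
  step 4: ref 6 -> HIT, frames=[6,2,4] (faults so far: 3)
  step 5: ref 2 -> HIT, frames=[6,2,4] (faults so far: 3)
  step 6: ref 3 -> FAULT, evict 4, frames=[6,2,3] (faults so far: 4)
  step 7: ref 2 -> HIT, frames=[6,2,3] (faults so far: 4)
  step 8: ref 2 -> HIT, frames=[6,2,3] (faults so far: 4)
  step 9: ref 3 -> HIT, frames=[6,2,3] (faults so far: 4)
  step 10: ref 5 -> FAULT, evict 3, frames=[6,2,5] (faults so far: 5)
  step 11: ref 1 -> FAULT, evict 5, frames=[6,2,1] (faults so far: 6)
  step 12: ref 2 -> HIT, frames=[6,2,1] (faults so far: 6)
  Optimal total faults: 6

Answer: 7 7 6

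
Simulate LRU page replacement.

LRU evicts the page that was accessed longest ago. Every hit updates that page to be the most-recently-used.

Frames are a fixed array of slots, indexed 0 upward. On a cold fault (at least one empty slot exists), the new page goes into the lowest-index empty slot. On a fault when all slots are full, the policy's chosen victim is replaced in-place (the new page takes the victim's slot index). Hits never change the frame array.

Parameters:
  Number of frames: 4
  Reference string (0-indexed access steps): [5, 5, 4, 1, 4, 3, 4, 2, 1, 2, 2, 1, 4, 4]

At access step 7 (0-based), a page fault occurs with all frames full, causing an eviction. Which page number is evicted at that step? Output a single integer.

Step 0: ref 5 -> FAULT, frames=[5,-,-,-]
Step 1: ref 5 -> HIT, frames=[5,-,-,-]
Step 2: ref 4 -> FAULT, frames=[5,4,-,-]
Step 3: ref 1 -> FAULT, frames=[5,4,1,-]
Step 4: ref 4 -> HIT, frames=[5,4,1,-]
Step 5: ref 3 -> FAULT, frames=[5,4,1,3]
Step 6: ref 4 -> HIT, frames=[5,4,1,3]
Step 7: ref 2 -> FAULT, evict 5, frames=[2,4,1,3]
At step 7: evicted page 5

Answer: 5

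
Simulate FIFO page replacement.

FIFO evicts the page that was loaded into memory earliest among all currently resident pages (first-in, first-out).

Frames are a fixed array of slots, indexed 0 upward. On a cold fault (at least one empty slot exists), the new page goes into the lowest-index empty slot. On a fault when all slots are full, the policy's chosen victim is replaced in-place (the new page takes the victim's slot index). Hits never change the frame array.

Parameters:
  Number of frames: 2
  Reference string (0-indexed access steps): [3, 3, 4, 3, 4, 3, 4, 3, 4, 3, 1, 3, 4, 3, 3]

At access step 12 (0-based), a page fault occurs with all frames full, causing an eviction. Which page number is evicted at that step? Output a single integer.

Answer: 1

Derivation:
Step 0: ref 3 -> FAULT, frames=[3,-]
Step 1: ref 3 -> HIT, frames=[3,-]
Step 2: ref 4 -> FAULT, frames=[3,4]
Step 3: ref 3 -> HIT, frames=[3,4]
Step 4: ref 4 -> HIT, frames=[3,4]
Step 5: ref 3 -> HIT, frames=[3,4]
Step 6: ref 4 -> HIT, frames=[3,4]
Step 7: ref 3 -> HIT, frames=[3,4]
Step 8: ref 4 -> HIT, frames=[3,4]
Step 9: ref 3 -> HIT, frames=[3,4]
Step 10: ref 1 -> FAULT, evict 3, frames=[1,4]
Step 11: ref 3 -> FAULT, evict 4, frames=[1,3]
Step 12: ref 4 -> FAULT, evict 1, frames=[4,3]
At step 12: evicted page 1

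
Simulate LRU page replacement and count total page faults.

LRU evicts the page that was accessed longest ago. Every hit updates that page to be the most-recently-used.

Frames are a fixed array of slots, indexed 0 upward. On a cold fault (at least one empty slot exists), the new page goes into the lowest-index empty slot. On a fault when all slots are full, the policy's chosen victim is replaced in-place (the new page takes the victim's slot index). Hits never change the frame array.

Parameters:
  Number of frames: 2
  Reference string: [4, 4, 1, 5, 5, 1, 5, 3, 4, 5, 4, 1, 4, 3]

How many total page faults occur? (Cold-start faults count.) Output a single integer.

Answer: 8

Derivation:
Step 0: ref 4 → FAULT, frames=[4,-]
Step 1: ref 4 → HIT, frames=[4,-]
Step 2: ref 1 → FAULT, frames=[4,1]
Step 3: ref 5 → FAULT (evict 4), frames=[5,1]
Step 4: ref 5 → HIT, frames=[5,1]
Step 5: ref 1 → HIT, frames=[5,1]
Step 6: ref 5 → HIT, frames=[5,1]
Step 7: ref 3 → FAULT (evict 1), frames=[5,3]
Step 8: ref 4 → FAULT (evict 5), frames=[4,3]
Step 9: ref 5 → FAULT (evict 3), frames=[4,5]
Step 10: ref 4 → HIT, frames=[4,5]
Step 11: ref 1 → FAULT (evict 5), frames=[4,1]
Step 12: ref 4 → HIT, frames=[4,1]
Step 13: ref 3 → FAULT (evict 1), frames=[4,3]
Total faults: 8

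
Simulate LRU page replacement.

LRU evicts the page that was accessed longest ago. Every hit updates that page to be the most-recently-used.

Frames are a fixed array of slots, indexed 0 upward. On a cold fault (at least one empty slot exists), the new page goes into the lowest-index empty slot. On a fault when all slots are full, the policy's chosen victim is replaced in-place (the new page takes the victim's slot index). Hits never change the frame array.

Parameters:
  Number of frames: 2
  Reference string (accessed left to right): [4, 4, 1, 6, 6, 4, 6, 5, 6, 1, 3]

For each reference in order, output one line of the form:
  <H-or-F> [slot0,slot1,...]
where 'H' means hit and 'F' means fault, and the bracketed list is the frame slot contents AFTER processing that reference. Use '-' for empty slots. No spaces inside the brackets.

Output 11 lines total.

F [4,-]
H [4,-]
F [4,1]
F [6,1]
H [6,1]
F [6,4]
H [6,4]
F [6,5]
H [6,5]
F [6,1]
F [3,1]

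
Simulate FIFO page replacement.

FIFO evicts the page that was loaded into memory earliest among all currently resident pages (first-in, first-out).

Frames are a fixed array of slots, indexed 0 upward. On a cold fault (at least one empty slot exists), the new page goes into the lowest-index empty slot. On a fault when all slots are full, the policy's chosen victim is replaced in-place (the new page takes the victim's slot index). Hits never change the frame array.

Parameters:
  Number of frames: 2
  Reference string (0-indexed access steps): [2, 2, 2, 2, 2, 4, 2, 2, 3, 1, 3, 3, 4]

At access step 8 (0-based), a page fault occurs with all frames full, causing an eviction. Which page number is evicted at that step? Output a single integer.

Answer: 2

Derivation:
Step 0: ref 2 -> FAULT, frames=[2,-]
Step 1: ref 2 -> HIT, frames=[2,-]
Step 2: ref 2 -> HIT, frames=[2,-]
Step 3: ref 2 -> HIT, frames=[2,-]
Step 4: ref 2 -> HIT, frames=[2,-]
Step 5: ref 4 -> FAULT, frames=[2,4]
Step 6: ref 2 -> HIT, frames=[2,4]
Step 7: ref 2 -> HIT, frames=[2,4]
Step 8: ref 3 -> FAULT, evict 2, frames=[3,4]
At step 8: evicted page 2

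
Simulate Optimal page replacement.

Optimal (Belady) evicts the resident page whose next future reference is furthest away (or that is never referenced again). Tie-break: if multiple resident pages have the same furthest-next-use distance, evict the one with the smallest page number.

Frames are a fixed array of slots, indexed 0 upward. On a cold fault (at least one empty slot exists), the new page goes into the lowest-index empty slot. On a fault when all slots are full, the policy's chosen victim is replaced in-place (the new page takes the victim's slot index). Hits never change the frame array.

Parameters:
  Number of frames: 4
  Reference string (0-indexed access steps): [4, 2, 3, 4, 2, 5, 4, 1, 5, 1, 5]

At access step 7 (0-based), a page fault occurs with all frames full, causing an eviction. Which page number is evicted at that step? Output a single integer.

Step 0: ref 4 -> FAULT, frames=[4,-,-,-]
Step 1: ref 2 -> FAULT, frames=[4,2,-,-]
Step 2: ref 3 -> FAULT, frames=[4,2,3,-]
Step 3: ref 4 -> HIT, frames=[4,2,3,-]
Step 4: ref 2 -> HIT, frames=[4,2,3,-]
Step 5: ref 5 -> FAULT, frames=[4,2,3,5]
Step 6: ref 4 -> HIT, frames=[4,2,3,5]
Step 7: ref 1 -> FAULT, evict 2, frames=[4,1,3,5]
At step 7: evicted page 2

Answer: 2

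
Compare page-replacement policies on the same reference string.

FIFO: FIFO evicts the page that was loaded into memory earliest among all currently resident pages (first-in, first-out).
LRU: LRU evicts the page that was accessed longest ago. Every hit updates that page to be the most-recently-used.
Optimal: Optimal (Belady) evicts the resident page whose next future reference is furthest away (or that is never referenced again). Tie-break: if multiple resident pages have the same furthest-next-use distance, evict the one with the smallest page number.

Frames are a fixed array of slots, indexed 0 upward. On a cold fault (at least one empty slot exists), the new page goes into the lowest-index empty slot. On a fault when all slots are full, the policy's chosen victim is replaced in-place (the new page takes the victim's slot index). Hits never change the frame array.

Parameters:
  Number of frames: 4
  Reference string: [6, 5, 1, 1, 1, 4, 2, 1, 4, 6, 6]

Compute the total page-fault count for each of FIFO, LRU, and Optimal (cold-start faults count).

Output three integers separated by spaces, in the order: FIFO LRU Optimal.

Answer: 6 6 5

Derivation:
--- FIFO ---
  step 0: ref 6 -> FAULT, frames=[6,-,-,-] (faults so far: 1)
  step 1: ref 5 -> FAULT, frames=[6,5,-,-] (faults so far: 2)
  step 2: ref 1 -> FAULT, frames=[6,5,1,-] (faults so far: 3)
  step 3: ref 1 -> HIT, frames=[6,5,1,-] (faults so far: 3)
  step 4: ref 1 -> HIT, frames=[6,5,1,-] (faults so far: 3)
  step 5: ref 4 -> FAULT, frames=[6,5,1,4] (faults so far: 4)
  step 6: ref 2 -> FAULT, evict 6, frames=[2,5,1,4] (faults so far: 5)
  step 7: ref 1 -> HIT, frames=[2,5,1,4] (faults so far: 5)
  step 8: ref 4 -> HIT, frames=[2,5,1,4] (faults so far: 5)
  step 9: ref 6 -> FAULT, evict 5, frames=[2,6,1,4] (faults so far: 6)
  step 10: ref 6 -> HIT, frames=[2,6,1,4] (faults so far: 6)
  FIFO total faults: 6
--- LRU ---
  step 0: ref 6 -> FAULT, frames=[6,-,-,-] (faults so far: 1)
  step 1: ref 5 -> FAULT, frames=[6,5,-,-] (faults so far: 2)
  step 2: ref 1 -> FAULT, frames=[6,5,1,-] (faults so far: 3)
  step 3: ref 1 -> HIT, frames=[6,5,1,-] (faults so far: 3)
  step 4: ref 1 -> HIT, frames=[6,5,1,-] (faults so far: 3)
  step 5: ref 4 -> FAULT, frames=[6,5,1,4] (faults so far: 4)
  step 6: ref 2 -> FAULT, evict 6, frames=[2,5,1,4] (faults so far: 5)
  step 7: ref 1 -> HIT, frames=[2,5,1,4] (faults so far: 5)
  step 8: ref 4 -> HIT, frames=[2,5,1,4] (faults so far: 5)
  step 9: ref 6 -> FAULT, evict 5, frames=[2,6,1,4] (faults so far: 6)
  step 10: ref 6 -> HIT, frames=[2,6,1,4] (faults so far: 6)
  LRU total faults: 6
--- Optimal ---
  step 0: ref 6 -> FAULT, frames=[6,-,-,-] (faults so far: 1)
  step 1: ref 5 -> FAULT, frames=[6,5,-,-] (faults so far: 2)
  step 2: ref 1 -> FAULT, frames=[6,5,1,-] (faults so far: 3)
  step 3: ref 1 -> HIT, frames=[6,5,1,-] (faults so far: 3)
  step 4: ref 1 -> HIT, frames=[6,5,1,-] (faults so far: 3)
  step 5: ref 4 -> FAULT, frames=[6,5,1,4] (faults so far: 4)
  step 6: ref 2 -> FAULT, evict 5, frames=[6,2,1,4] (faults so far: 5)
  step 7: ref 1 -> HIT, frames=[6,2,1,4] (faults so far: 5)
  step 8: ref 4 -> HIT, frames=[6,2,1,4] (faults so far: 5)
  step 9: ref 6 -> HIT, frames=[6,2,1,4] (faults so far: 5)
  step 10: ref 6 -> HIT, frames=[6,2,1,4] (faults so far: 5)
  Optimal total faults: 5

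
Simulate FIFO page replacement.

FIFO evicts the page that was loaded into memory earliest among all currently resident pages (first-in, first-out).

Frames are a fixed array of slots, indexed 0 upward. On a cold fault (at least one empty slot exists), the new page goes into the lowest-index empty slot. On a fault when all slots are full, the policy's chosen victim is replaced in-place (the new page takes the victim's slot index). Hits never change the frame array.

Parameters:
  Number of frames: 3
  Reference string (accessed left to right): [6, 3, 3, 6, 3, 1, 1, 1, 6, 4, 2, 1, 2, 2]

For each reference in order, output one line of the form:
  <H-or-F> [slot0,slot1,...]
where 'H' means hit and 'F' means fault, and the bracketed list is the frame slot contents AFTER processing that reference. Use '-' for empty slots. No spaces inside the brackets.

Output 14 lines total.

F [6,-,-]
F [6,3,-]
H [6,3,-]
H [6,3,-]
H [6,3,-]
F [6,3,1]
H [6,3,1]
H [6,3,1]
H [6,3,1]
F [4,3,1]
F [4,2,1]
H [4,2,1]
H [4,2,1]
H [4,2,1]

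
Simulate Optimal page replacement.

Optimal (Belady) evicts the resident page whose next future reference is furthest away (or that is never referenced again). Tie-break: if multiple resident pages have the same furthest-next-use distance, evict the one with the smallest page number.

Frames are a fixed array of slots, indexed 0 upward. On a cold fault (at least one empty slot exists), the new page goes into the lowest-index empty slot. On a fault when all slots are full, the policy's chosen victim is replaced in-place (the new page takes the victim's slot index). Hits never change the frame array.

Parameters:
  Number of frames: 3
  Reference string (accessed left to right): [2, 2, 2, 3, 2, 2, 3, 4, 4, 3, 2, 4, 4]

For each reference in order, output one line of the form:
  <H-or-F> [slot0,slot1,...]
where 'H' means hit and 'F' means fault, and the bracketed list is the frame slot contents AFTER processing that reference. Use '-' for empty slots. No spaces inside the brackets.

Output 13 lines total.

F [2,-,-]
H [2,-,-]
H [2,-,-]
F [2,3,-]
H [2,3,-]
H [2,3,-]
H [2,3,-]
F [2,3,4]
H [2,3,4]
H [2,3,4]
H [2,3,4]
H [2,3,4]
H [2,3,4]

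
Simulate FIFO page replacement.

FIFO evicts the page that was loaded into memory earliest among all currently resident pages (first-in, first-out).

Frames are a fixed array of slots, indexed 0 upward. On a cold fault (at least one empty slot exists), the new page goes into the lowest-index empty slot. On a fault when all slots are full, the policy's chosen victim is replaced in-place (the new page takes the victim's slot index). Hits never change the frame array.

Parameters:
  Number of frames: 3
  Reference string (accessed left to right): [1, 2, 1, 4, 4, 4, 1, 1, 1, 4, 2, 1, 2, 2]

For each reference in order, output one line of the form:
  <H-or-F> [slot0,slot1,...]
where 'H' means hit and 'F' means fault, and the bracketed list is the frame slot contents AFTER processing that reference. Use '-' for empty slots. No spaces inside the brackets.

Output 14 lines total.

F [1,-,-]
F [1,2,-]
H [1,2,-]
F [1,2,4]
H [1,2,4]
H [1,2,4]
H [1,2,4]
H [1,2,4]
H [1,2,4]
H [1,2,4]
H [1,2,4]
H [1,2,4]
H [1,2,4]
H [1,2,4]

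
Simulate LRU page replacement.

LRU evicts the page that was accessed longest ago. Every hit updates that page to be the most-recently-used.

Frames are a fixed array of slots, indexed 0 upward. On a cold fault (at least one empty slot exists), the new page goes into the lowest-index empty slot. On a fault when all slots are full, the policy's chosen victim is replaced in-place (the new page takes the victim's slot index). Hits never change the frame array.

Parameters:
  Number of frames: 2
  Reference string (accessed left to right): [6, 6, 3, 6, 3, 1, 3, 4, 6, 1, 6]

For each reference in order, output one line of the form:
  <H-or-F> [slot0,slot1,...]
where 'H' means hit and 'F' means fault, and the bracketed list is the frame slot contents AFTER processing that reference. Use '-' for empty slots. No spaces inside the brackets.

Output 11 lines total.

F [6,-]
H [6,-]
F [6,3]
H [6,3]
H [6,3]
F [1,3]
H [1,3]
F [4,3]
F [4,6]
F [1,6]
H [1,6]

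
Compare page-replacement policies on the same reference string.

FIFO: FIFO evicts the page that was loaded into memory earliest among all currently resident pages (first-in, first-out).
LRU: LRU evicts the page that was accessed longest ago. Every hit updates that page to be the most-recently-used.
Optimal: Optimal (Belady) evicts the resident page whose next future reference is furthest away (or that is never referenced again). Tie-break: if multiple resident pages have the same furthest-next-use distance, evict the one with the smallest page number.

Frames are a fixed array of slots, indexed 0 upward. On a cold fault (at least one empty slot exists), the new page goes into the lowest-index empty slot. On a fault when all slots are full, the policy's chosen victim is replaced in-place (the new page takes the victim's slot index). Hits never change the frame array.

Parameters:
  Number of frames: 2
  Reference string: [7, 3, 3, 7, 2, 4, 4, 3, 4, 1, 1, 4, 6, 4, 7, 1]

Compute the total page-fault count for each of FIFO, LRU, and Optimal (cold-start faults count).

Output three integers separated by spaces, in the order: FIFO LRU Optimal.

--- FIFO ---
  step 0: ref 7 -> FAULT, frames=[7,-] (faults so far: 1)
  step 1: ref 3 -> FAULT, frames=[7,3] (faults so far: 2)
  step 2: ref 3 -> HIT, frames=[7,3] (faults so far: 2)
  step 3: ref 7 -> HIT, frames=[7,3] (faults so far: 2)
  step 4: ref 2 -> FAULT, evict 7, frames=[2,3] (faults so far: 3)
  step 5: ref 4 -> FAULT, evict 3, frames=[2,4] (faults so far: 4)
  step 6: ref 4 -> HIT, frames=[2,4] (faults so far: 4)
  step 7: ref 3 -> FAULT, evict 2, frames=[3,4] (faults so far: 5)
  step 8: ref 4 -> HIT, frames=[3,4] (faults so far: 5)
  step 9: ref 1 -> FAULT, evict 4, frames=[3,1] (faults so far: 6)
  step 10: ref 1 -> HIT, frames=[3,1] (faults so far: 6)
  step 11: ref 4 -> FAULT, evict 3, frames=[4,1] (faults so far: 7)
  step 12: ref 6 -> FAULT, evict 1, frames=[4,6] (faults so far: 8)
  step 13: ref 4 -> HIT, frames=[4,6] (faults so far: 8)
  step 14: ref 7 -> FAULT, evict 4, frames=[7,6] (faults so far: 9)
  step 15: ref 1 -> FAULT, evict 6, frames=[7,1] (faults so far: 10)
  FIFO total faults: 10
--- LRU ---
  step 0: ref 7 -> FAULT, frames=[7,-] (faults so far: 1)
  step 1: ref 3 -> FAULT, frames=[7,3] (faults so far: 2)
  step 2: ref 3 -> HIT, frames=[7,3] (faults so far: 2)
  step 3: ref 7 -> HIT, frames=[7,3] (faults so far: 2)
  step 4: ref 2 -> FAULT, evict 3, frames=[7,2] (faults so far: 3)
  step 5: ref 4 -> FAULT, evict 7, frames=[4,2] (faults so far: 4)
  step 6: ref 4 -> HIT, frames=[4,2] (faults so far: 4)
  step 7: ref 3 -> FAULT, evict 2, frames=[4,3] (faults so far: 5)
  step 8: ref 4 -> HIT, frames=[4,3] (faults so far: 5)
  step 9: ref 1 -> FAULT, evict 3, frames=[4,1] (faults so far: 6)
  step 10: ref 1 -> HIT, frames=[4,1] (faults so far: 6)
  step 11: ref 4 -> HIT, frames=[4,1] (faults so far: 6)
  step 12: ref 6 -> FAULT, evict 1, frames=[4,6] (faults so far: 7)
  step 13: ref 4 -> HIT, frames=[4,6] (faults so far: 7)
  step 14: ref 7 -> FAULT, evict 6, frames=[4,7] (faults so far: 8)
  step 15: ref 1 -> FAULT, evict 4, frames=[1,7] (faults so far: 9)
  LRU total faults: 9
--- Optimal ---
  step 0: ref 7 -> FAULT, frames=[7,-] (faults so far: 1)
  step 1: ref 3 -> FAULT, frames=[7,3] (faults so far: 2)
  step 2: ref 3 -> HIT, frames=[7,3] (faults so far: 2)
  step 3: ref 7 -> HIT, frames=[7,3] (faults so far: 2)
  step 4: ref 2 -> FAULT, evict 7, frames=[2,3] (faults so far: 3)
  step 5: ref 4 -> FAULT, evict 2, frames=[4,3] (faults so far: 4)
  step 6: ref 4 -> HIT, frames=[4,3] (faults so far: 4)
  step 7: ref 3 -> HIT, frames=[4,3] (faults so far: 4)
  step 8: ref 4 -> HIT, frames=[4,3] (faults so far: 4)
  step 9: ref 1 -> FAULT, evict 3, frames=[4,1] (faults so far: 5)
  step 10: ref 1 -> HIT, frames=[4,1] (faults so far: 5)
  step 11: ref 4 -> HIT, frames=[4,1] (faults so far: 5)
  step 12: ref 6 -> FAULT, evict 1, frames=[4,6] (faults so far: 6)
  step 13: ref 4 -> HIT, frames=[4,6] (faults so far: 6)
  step 14: ref 7 -> FAULT, evict 4, frames=[7,6] (faults so far: 7)
  step 15: ref 1 -> FAULT, evict 6, frames=[7,1] (faults so far: 8)
  Optimal total faults: 8

Answer: 10 9 8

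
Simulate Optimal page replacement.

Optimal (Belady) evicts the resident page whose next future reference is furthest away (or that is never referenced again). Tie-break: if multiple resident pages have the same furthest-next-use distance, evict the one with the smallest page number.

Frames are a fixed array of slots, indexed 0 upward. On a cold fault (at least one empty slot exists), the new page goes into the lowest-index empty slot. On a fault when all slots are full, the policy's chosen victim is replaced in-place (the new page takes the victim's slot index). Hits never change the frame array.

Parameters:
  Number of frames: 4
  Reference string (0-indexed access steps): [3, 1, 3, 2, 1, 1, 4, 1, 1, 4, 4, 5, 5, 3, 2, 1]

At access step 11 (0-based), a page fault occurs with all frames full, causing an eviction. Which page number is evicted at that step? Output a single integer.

Step 0: ref 3 -> FAULT, frames=[3,-,-,-]
Step 1: ref 1 -> FAULT, frames=[3,1,-,-]
Step 2: ref 3 -> HIT, frames=[3,1,-,-]
Step 3: ref 2 -> FAULT, frames=[3,1,2,-]
Step 4: ref 1 -> HIT, frames=[3,1,2,-]
Step 5: ref 1 -> HIT, frames=[3,1,2,-]
Step 6: ref 4 -> FAULT, frames=[3,1,2,4]
Step 7: ref 1 -> HIT, frames=[3,1,2,4]
Step 8: ref 1 -> HIT, frames=[3,1,2,4]
Step 9: ref 4 -> HIT, frames=[3,1,2,4]
Step 10: ref 4 -> HIT, frames=[3,1,2,4]
Step 11: ref 5 -> FAULT, evict 4, frames=[3,1,2,5]
At step 11: evicted page 4

Answer: 4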